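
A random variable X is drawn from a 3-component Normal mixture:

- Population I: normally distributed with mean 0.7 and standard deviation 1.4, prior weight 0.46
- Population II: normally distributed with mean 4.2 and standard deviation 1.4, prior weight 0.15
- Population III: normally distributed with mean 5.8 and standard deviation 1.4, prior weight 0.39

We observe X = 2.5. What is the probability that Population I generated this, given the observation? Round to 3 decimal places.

0.677

Posterior ∝ prior × likelihood, so P(k | x) ∝ P(Z=k) f_k(x); normalise over all components.
Component likelihoods at x = 2.5:
  L_I = (1/(1.4·√(2π)))·exp(−(2.5−0.7)²/(2·1.4²)) = 0.284959·exp(-0.82653) = 0.124688
  L_II = (1/(1.4·√(2π)))·exp(−(2.5−4.2)²/(2·1.4²)) = 0.284959·exp(-0.73724) = 0.136333
  L_III = (1/(1.4·√(2π)))·exp(−(2.5−5.8)²/(2·1.4²)) = 0.284959·exp(-2.77806) = 0.0177127
Weight by the priors:
  P(Z=I)·L_I = 0.46 × 0.124688 = 0.0573564
  P(Z=II)·L_II = 0.15 × 0.136333 = 0.0204499
  P(Z=III)·L_III = 0.39 × 0.0177127 = 0.00690796
Sum: 0.0573564 + 0.0204499 + 0.00690796 = 0.0847143
So the posterior for Population I is 0.0573564 / 0.0847143 ≈ 0.677.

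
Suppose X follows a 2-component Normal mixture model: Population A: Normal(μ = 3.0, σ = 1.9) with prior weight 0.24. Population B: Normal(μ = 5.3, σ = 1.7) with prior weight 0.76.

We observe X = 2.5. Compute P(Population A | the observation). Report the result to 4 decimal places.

0.5145

By Bayes' theorem, P(k | x) = w_k f_k(x) / Σ_j w_j f_j(x).
Component likelihoods at x = 2.5:
  f_A = (1/(1.9·√(2π)))·exp(−(2.5−3.0)²/(2·1.9²)) = 0.209970·exp(-0.03463) = 0.202824
  f_B = (1/(1.7·√(2π)))·exp(−(2.5−5.3)²/(2·1.7²)) = 0.234672·exp(-1.35640) = 0.0604482
Unnormalised posteriors:
  w_A·f_A = 0.24 × 0.202824 = 0.0486777
  w_B·f_B = 0.76 × 0.0604482 = 0.0459406
Marginal: 0.0486777 + 0.0459406 = 0.0946183
So the posterior for Population A is 0.0486777 / 0.0946183 ≈ 0.5145.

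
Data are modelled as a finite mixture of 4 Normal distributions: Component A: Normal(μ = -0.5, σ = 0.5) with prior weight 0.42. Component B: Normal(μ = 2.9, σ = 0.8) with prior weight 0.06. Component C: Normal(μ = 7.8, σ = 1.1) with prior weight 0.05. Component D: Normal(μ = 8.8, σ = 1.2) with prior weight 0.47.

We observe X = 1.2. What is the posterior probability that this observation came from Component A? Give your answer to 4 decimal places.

By Bayes' theorem, P(k | x) = w_k f_k(x) / Σ_j w_j f_j(x).
Component likelihoods at x = 1.2:
  p_A = 0.00246444
  p_B = 0.0521512
  p_C = 5.52353e-09
  p_D = 6.48204e-10
Prior × likelihood for each component:
  w_A·p_A = 0.42 × 0.00246444 = 0.00103506
  w_B·p_B = 0.06 × 0.0521512 = 0.00312907
  w_C·p_C = 0.05 × 5.52353e-09 = 2.76176e-10
  w_D·p_D = 0.47 × 6.48204e-10 = 3.04656e-10
Normaliser: 0.00103506 + 0.00312907 + 2.76176e-10 + 3.04656e-10 = 0.00416414
P(Component A | data) = 0.00103506 / 0.00416414 ≈ 0.2486

0.2486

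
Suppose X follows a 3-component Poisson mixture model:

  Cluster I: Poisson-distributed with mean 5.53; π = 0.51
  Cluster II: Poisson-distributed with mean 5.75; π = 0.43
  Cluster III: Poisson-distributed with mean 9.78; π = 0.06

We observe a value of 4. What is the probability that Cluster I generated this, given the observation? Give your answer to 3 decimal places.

0.553

Apply Bayes' rule: the posterior for each component is proportional to its prior times its likelihood at x.
Evaluate each component's likelihood at the observed value:
  L_I = 0.15454
  L_II = 0.144966
  L_III = 0.0215647
Unnormalised posteriors:
  P(Z=I)·L_I = 0.51 × 0.15454 = 0.0788154
  P(Z=II)·L_II = 0.43 × 0.144966 = 0.0623355
  P(Z=III)·L_III = 0.06 × 0.0215647 = 0.00129388
Evidence: 0.0788154 + 0.0623355 + 0.00129388 = 0.142445
P(Cluster I | 4) ≈ 0.553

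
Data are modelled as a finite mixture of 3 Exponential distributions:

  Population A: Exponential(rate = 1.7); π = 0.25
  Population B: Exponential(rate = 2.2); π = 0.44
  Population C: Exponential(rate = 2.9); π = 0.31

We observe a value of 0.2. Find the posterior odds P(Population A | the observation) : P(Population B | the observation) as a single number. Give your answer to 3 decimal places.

0.485

Posterior odds = (P(Z=i) f_i(x)) / (P(Z=j) f_j(x)); the normalising sum cancels.
Evaluate each component's likelihood at the observed value:
  f_A = 1.21001
  f_B = 1.41688
  f_C = 1.62371
Posterior odds = (P(Z=A)·f_A) / (P(Z=B)·f_B) = (0.25·1.21001) / (0.44·1.41688) = 0.302502 / 0.623427 ≈ 0.485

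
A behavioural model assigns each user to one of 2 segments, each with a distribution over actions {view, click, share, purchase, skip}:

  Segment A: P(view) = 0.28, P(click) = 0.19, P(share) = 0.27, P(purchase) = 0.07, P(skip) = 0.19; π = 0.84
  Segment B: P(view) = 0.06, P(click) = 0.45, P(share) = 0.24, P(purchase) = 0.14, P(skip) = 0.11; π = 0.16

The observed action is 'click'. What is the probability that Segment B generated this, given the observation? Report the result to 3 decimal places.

0.311

By Bayes' theorem, P(k | x) = π_k f_k(x) / Σ_j π_j f_j(x).
Categorical probabilities:
  p_A = 0.19
  p_B = 0.45
Weight by the priors:
  π_A·p_A = 0.84 × 0.19 = 0.1596
  π_B·p_B = 0.16 × 0.45 = 0.072
Normaliser: 0.1596 + 0.072 = 0.2316
So the posterior for Segment B is 0.072 / 0.2316 ≈ 0.311.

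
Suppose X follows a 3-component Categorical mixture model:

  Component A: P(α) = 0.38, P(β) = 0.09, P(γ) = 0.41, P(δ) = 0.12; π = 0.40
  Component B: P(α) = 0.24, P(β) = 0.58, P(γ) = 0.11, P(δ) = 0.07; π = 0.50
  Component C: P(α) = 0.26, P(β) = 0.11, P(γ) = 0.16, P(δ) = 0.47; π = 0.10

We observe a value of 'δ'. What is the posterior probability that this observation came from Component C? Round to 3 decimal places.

By Bayes' theorem, P(k | x) = P(Z=k) f_k(x) / Σ_j P(Z=j) f_j(x).
Categorical probabilities:
  p_A = P(δ | comp) = 0.12
  p_B = P(δ | comp) = 0.07
  p_C = P(δ | comp) = 0.47
Unnormalised posteriors:
  P(Z=A)·p_A = 0.40 × 0.12 = 0.048
  P(Z=B)·p_B = 0.50 × 0.07 = 0.035
  P(Z=C)·p_C = 0.10 × 0.47 = 0.047
Sum: 0.048 + 0.035 + 0.047 = 0.13
P(Component C | x) ≈ 0.362

0.362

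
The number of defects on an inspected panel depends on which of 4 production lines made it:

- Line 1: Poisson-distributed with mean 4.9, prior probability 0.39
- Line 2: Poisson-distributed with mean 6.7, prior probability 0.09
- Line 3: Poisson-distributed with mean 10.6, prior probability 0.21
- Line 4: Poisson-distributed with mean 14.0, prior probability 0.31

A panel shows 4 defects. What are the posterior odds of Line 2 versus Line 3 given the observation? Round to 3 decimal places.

3.379

Only the two components matter; the odds are (w_i f_i(x)) / (w_j f_j(x)).
Poisson probabilities:
  L_1 = e^(−4.9)·4.9^4/4! = 0.178867
  L_2 = e^(−6.7)·6.7^4/4! = 0.103351
  L_3 = e^(−10.6)·10.6^4/4! = 0.0131066
  L_4 = e^(−14.0)·14.0^4/4! = 0.001331
Posterior odds = (w_2·L_2) / (w_3·L_3) = (0.09·0.103351) / (0.21·0.0131066) = 0.0093016 / 0.00275239 ≈ 3.379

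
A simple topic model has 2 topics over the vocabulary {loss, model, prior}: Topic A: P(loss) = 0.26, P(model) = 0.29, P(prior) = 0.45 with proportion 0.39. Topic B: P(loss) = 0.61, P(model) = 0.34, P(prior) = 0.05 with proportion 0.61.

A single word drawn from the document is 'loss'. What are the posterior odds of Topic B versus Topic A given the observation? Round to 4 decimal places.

Only the two components matter; the odds are (π_i f_i(x)) / (π_j f_j(x)).
Evaluate each component's likelihood at the observed value:
  f_A = P(loss | comp) = 0.26
  f_B = P(loss | comp) = 0.61
Posterior odds = (π_B·f_B) / (π_A·f_A) = (0.61·0.61) / (0.39·0.26) = 0.3721 / 0.1014 ≈ 3.6696

3.6696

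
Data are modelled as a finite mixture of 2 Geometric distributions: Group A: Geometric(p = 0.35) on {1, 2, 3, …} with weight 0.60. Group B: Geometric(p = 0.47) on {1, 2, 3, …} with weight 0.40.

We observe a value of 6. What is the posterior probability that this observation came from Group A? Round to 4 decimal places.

The responsibility of component k is π_k f_k(x) divided by Σ_j π_j f_j(x).
Component likelihoods at x = 6:
  p_A = 0.35·(1−0.35)^5 = 0.35·0.116029 = 0.0406102
  p_B = 0.47·(1−0.47)^5 = 0.47·0.0418195 = 0.0196552
Weight by the priors:
  π_A·p_A = 0.60 × 0.0406102 = 0.0243661
  π_B·p_B = 0.40 × 0.0196552 = 0.00786208
Denominator: 0.0243661 + 0.00786208 = 0.0322282
P(Group A | data) ≈ 0.7560

0.7560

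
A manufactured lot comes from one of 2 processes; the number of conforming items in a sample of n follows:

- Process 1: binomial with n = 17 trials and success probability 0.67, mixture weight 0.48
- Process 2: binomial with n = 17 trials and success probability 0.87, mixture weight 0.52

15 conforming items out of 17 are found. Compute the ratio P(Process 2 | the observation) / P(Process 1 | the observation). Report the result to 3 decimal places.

8.458

The posterior odds equal the prior odds times the likelihood ratio: (π_i/π_j)·(f_i(x)/f_j(x)).
Binomial probabilities:
  f_1 = 0.0364493
  f_2 = 0.284587
Odds = (0.52/0.48) × (0.284587/0.0364493) = 1.08333 × 7.80774 ≈ 8.458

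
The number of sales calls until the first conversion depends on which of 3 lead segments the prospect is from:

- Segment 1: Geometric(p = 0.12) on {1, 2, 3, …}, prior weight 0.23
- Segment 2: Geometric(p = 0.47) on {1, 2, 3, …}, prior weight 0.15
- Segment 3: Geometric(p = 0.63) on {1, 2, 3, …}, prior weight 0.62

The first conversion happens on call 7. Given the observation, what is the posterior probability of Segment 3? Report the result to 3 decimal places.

P(component k | x) = π_k·f_k(x) / marginal(x), where marginal(x) = Σ_j π_j·f_j(x).
Geometric probabilities:
  L_1 = 0.0557285
  L_2 = 0.0104172
  L_3 = 0.00161641
Weight by the priors:
  π_1·L_1 = 0.23 × 0.0557285 = 0.0128176
  π_2·L_2 = 0.15 × 0.0104172 = 0.00156259
  π_3·L_3 = 0.62 × 0.00161641 = 0.00100217
Evidence: 0.0128176 + 0.00156259 + 0.00100217 = 0.0153823
Responsibility of Segment 3: 0.00100217 / 0.0153823 ≈ 0.065

0.065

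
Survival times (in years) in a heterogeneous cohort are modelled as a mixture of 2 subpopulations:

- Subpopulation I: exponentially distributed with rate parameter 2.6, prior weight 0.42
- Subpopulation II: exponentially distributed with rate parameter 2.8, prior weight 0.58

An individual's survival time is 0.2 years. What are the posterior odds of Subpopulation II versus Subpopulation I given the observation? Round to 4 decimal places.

1.4289

The posterior odds equal the prior odds times the likelihood ratio: (P(Z=i)/P(Z=j))·(f_i(x)/f_j(x)).
Component likelihoods at x = 0.2 years:
  f_I = 1.54575
  f_II = 1.59939
Odds = (0.58/0.42) × (1.59939/1.54575) = 1.38095 × 1.0347 ≈ 1.4289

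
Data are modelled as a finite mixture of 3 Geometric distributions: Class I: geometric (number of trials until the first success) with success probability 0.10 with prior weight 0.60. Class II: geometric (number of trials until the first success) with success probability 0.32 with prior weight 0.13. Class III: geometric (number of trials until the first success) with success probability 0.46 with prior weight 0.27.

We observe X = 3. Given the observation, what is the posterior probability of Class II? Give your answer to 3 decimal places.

P(component k | x) = P(Z=k)·f_k(x) / marginal(x), where marginal(x) = Σ_j P(Z=j)·f_j(x).
Geometric probabilities:
  f_I = 0.081
  f_II = 0.147968
  f_III = 0.134136
Unnormalised posteriors:
  P(Z=I)·f_I = 0.60 × 0.081 = 0.0486
  P(Z=II)·f_II = 0.13 × 0.147968 = 0.0192358
  P(Z=III)·f_III = 0.27 × 0.134136 = 0.0362167
Evidence: 0.0486 + 0.0192358 + 0.0362167 = 0.104053
P(Class II | 3) = 0.0192358 / 0.104053 ≈ 0.185

0.185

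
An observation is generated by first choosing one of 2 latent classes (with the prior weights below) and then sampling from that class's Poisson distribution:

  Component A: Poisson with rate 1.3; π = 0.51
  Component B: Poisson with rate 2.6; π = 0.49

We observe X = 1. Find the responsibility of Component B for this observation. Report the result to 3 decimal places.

0.344

Apply Bayes' rule: the posterior for each component is proportional to its prior times its likelihood at x.
Component likelihoods at x = 1:
  L_A = 0.354291
  L_B = 0.193111
Unnormalised posteriors:
  π_A·L_A = 0.51 × 0.354291 = 0.180689
  π_B·L_B = 0.49 × 0.193111 = 0.0946245
Normaliser: 0.180689 + 0.0946245 = 0.275313
Responsibility of Component B: 0.0946245 / 0.275313 ≈ 0.344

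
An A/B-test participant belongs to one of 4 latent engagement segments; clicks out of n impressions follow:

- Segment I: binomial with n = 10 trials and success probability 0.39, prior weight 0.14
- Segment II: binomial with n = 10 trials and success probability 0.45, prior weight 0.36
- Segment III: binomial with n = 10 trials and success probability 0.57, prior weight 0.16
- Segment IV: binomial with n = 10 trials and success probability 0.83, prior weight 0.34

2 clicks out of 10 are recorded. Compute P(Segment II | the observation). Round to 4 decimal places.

By Bayes' theorem, P(k | x) = w_k f_k(x) / Σ_j w_j f_j(x).
Binomial probabilities:
  f_I = C(10,2)·0.39^2·0.61^8 = 45·0.1521·0.0191707 = 0.131214
  f_II = C(10,2)·0.45^2·0.55^8 = 45·0.2025·0.00837339 = 0.0763026
  f_III = C(10,2)·0.57^2·0.43^8 = 45·0.3249·0.00116882 = 0.0170887
  f_IV = C(10,2)·0.83^2·0.17^8 = 45·0.6889·6.97576e-07 = 2.16252e-05
Unnormalised posteriors:
  w_I·f_I = 0.14 × 0.131214 = 0.01837
  w_II·f_II = 0.36 × 0.0763026 = 0.0274689
  w_III·f_III = 0.16 × 0.0170887 = 0.0027342
  w_IV·f_IV = 0.34 × 2.16252e-05 = 7.35257e-06
Evidence: 0.01837 + 0.0274689 + 0.0027342 + 7.35257e-06 = 0.0485804
So the posterior for Segment II is 0.0274689 / 0.0485804 ≈ 0.5654.

0.5654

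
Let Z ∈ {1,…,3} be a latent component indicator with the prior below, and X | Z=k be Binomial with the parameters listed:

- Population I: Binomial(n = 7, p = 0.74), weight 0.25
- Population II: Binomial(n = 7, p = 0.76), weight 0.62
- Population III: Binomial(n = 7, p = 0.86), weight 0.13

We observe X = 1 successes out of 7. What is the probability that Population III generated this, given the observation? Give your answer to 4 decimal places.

The responsibility of component k is π_k f_k(x) divided by Σ_j π_j f_j(x).
Evaluate each component's likelihood at the observed value:
  p_I = C(7,1)·0.74^1·0.26^6 = 7·0.74·0.000308916 = 0.00160018
  p_II = C(7,1)·0.76^1·0.24^6 = 7·0.76·0.000191103 = 0.00101667
  p_III = C(7,1)·0.86^1·0.14^6 = 7·0.86·7.52954e-06 = 4.53278e-05
Weight by the priors:
  π_I·p_I = 0.25 × 0.00160018 = 0.000400046
  π_II·p_II = 0.62 × 0.00101667 = 0.000630334
  π_III·p_III = 0.13 × 4.53278e-05 = 5.89261e-06
Normaliser: 0.000400046 + 0.000630334 + 5.89261e-06 = 0.00103627
Responsibility of Population III: 5.89261e-06 / 0.00103627 ≈ 0.0057

0.0057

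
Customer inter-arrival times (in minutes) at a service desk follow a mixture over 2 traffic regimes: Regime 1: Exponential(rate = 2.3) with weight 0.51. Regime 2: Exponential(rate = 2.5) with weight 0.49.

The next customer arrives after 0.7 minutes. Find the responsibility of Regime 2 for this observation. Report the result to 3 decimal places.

0.476

P(component k | x) = π_k·f_k(x) / marginal(x), where marginal(x) = Σ_j π_j·f_j(x).
Exponential densities:
  L_1 = 0.459742
  L_2 = 0.434435
Weight by the priors:
  π_1·L_1 = 0.51 × 0.459742 = 0.234468
  π_2·L_2 = 0.49 × 0.434435 = 0.212873
Evidence: 0.234468 + 0.212873 = 0.447341
Responsibility of Regime 2: 0.212873 / 0.447341 ≈ 0.476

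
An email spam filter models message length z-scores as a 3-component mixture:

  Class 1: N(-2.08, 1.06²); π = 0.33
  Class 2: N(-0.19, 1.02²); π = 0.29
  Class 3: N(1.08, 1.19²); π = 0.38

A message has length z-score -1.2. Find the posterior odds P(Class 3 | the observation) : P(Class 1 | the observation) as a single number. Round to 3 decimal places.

The posterior odds equal the prior odds times the likelihood ratio: (P(Z=i)/P(Z=j))·(f_i(x)/f_j(x)).
Evaluate each component's likelihood at the observed value:
  p_1 = 0.266651
  p_2 = 0.239552
  p_3 = 0.0534849
Odds = (0.38/0.33) × (0.0534849/0.266651) = 1.15152 × 0.20058 ≈ 0.231

0.231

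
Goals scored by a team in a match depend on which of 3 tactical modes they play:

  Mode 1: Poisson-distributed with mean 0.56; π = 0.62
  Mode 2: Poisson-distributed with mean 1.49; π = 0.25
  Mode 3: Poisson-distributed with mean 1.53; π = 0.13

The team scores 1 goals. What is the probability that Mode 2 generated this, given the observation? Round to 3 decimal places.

P(component k | x) = P(Z=k)·f_k(x) / marginal(x), where marginal(x) = Σ_j P(Z=j)·f_j(x).
Evaluate each component's likelihood at the observed value:
  p_1 = 0.319877
  p_2 = 0.335805
  p_3 = 0.3313
Multiply by the mixture weights:
  P(Z=1)·p_1 = 0.62 × 0.319877 = 0.198324
  P(Z=2)·p_2 = 0.25 × 0.335805 = 0.0839513
  P(Z=3)·p_3 = 0.13 × 0.3313 = 0.0430689
Sum: 0.198324 + 0.0839513 + 0.0430689 = 0.325344
P(Mode 2 | x) = 0.0839513 / 0.325344 ≈ 0.258

0.258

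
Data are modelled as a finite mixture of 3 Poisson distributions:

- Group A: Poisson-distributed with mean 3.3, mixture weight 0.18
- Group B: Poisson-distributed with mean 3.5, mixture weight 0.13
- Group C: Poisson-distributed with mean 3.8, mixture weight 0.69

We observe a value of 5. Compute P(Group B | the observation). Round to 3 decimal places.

0.122

The responsibility of component k is π_k f_k(x) divided by Σ_j π_j f_j(x).
Evaluate each component's likelihood at the observed value:
  L_A = e^(−3.3)·3.3^5/5! = 0.120286
  L_B = e^(−3.5)·3.5^5/5! = 0.132169
  L_C = e^(−3.8)·3.8^5/5! = 0.147713
Prior × likelihood for each component:
  π_A·L_A = 0.18 × 0.120286 = 0.0216516
  π_B·L_B = 0.13 × 0.132169 = 0.0171819
  π_C·L_C = 0.69 × 0.147713 = 0.101922
Sum: 0.0216516 + 0.0171819 + 0.101922 = 0.140755
Responsibility of Group B: 0.0171819 / 0.140755 ≈ 0.122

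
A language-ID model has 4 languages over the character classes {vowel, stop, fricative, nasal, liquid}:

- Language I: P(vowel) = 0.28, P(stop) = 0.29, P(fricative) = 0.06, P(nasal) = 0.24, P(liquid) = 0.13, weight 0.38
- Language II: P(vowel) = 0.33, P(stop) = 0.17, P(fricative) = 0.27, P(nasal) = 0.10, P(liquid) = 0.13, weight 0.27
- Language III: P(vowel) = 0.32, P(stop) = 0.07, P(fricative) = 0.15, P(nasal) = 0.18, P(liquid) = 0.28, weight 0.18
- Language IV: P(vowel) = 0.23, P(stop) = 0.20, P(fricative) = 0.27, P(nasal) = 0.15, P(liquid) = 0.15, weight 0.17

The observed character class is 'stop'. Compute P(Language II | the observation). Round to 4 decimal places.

By Bayes' theorem, P(k | x) = w_k f_k(x) / Σ_j w_j f_j(x).
Categorical probabilities:
  f_I = 0.29
  f_II = 0.17
  f_III = 0.07
  f_IV = 0.2
Unnormalised posteriors:
  w_I·f_I = 0.38 × 0.29 = 0.1102
  w_II·f_II = 0.27 × 0.17 = 0.0459
  w_III·f_III = 0.18 × 0.07 = 0.0126
  w_IV·f_IV = 0.17 × 0.2 = 0.034
Sum: 0.1102 + 0.0459 + 0.0126 + 0.034 = 0.2027
P(Language II | data) = 0.0459 / 0.2027 ≈ 0.2264

0.2264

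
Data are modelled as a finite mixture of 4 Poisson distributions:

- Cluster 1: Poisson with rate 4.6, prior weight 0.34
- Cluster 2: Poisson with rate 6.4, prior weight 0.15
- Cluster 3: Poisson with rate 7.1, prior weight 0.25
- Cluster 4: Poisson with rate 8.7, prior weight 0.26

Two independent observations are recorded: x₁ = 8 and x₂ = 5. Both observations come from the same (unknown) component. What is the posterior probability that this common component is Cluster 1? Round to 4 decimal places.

Posterior ∝ prior × likelihood, so P(k | x) ∝ w_k f_k(x); normalise over all components.
Since both observations come from the same component, the likelihood for component k is f_k(x₁)·f_k(x₂).
  p_1 = [e^(−4.6)·4.6^8/8! = 0.049979] × [0.172526] = 0.00862265
  p_2 = [e^(−6.4)·6.4^8/8! = 0.115994] × [0.148674] = 0.0172452
  p_3 = [e^(−7.1)·7.1^8/8! = 0.132146] × [0.124057] = 0.0163936
  p_4 = [e^(−8.7)·8.7^8/8! = 0.135604] × [0.0691915] = 0.00938263
Prior × likelihood for each component:
  w_1·p_1 = 0.34 × 0.00862265 = 0.0029317
  w_2·p_2 = 0.15 × 0.0172452 = 0.00258678
  w_3·p_3 = 0.25 × 0.0163936 = 0.00409841
  w_4·p_4 = 0.26 × 0.00938263 = 0.00243948
Sum: 0.0029317 + 0.00258678 + 0.00409841 + 0.00243948 = 0.0120564
P(Cluster 1 | x₁,x₂) ≈ 0.2432

0.2432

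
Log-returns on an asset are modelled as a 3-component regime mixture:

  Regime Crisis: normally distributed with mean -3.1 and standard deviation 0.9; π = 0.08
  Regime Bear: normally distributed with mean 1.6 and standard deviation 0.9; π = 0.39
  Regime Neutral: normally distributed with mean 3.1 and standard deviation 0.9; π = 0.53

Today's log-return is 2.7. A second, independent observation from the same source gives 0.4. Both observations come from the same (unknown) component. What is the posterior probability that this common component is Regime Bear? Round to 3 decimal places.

P(component k | x) = P(Z=k)·f_k(x) / marginal(x), where marginal(x) = Σ_j P(Z=j)·f_j(x).
Since both observations come from the same component, the likelihood for component k is f_k(x₁)·f_k(x₂).
  p_Crisis = [(1/(0.9·√(2π)))·exp(−(2.7−-3.1)²/(2·0.9²)) = 0.443269·exp(-20.76543) = 4.24967e-10] × [0.000230489] = 9.79503e-14
  p_Bear = [(1/(0.9·√(2π)))·exp(−(2.7−1.6)²/(2·0.9²)) = 0.443269·exp(-0.74691) = 0.210033] × [0.182233] = 0.038275
  p_Neutral = [(1/(0.9·√(2π)))·exp(−(2.7−3.1)²/(2·0.9²)) = 0.443269·exp(-0.09877) = 0.401582] × [0.00492428] = 0.0019775
Weight by the priors:
  P(Z=Crisis)·p_Crisis = 0.08 × 9.79503e-14 = 7.83602e-15
  P(Z=Bear)·p_Bear = 0.39 × 0.038275 = 0.0149272
  P(Z=Neutral)·p_Neutral = 0.53 × 0.0019775 = 0.00104808
Normaliser: 7.83602e-15 + 0.0149272 + 0.00104808 = 0.0159753
Responsibility of Regime Bear: 0.0149272 / 0.0159753 ≈ 0.934

0.934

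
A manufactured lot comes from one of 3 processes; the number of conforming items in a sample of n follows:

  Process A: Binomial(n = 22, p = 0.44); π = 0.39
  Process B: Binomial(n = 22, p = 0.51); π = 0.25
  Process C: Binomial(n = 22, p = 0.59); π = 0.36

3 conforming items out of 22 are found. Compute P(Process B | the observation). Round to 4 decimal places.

0.0728

The responsibility of component k is P(Z=k) f_k(x) divided by Σ_j P(Z=j) f_j(x).
Component likelihoods at x = 3 conforming items out of 22:
  L_A = 0.00215502
  L_B = 0.000265434
  L_C = 1.38986e-05
Prior × likelihood for each component:
  P(Z=A)·L_A = 0.39 × 0.00215502 = 0.000840458
  P(Z=B)·L_B = 0.25 × 0.000265434 = 6.63585e-05
  P(Z=C)·L_C = 0.36 × 1.38986e-05 = 5.00348e-06
Sum: 0.000840458 + 6.63585e-05 + 5.00348e-06 = 0.00091182
Responsibility of Process B: 6.63585e-05 / 0.00091182 ≈ 0.0728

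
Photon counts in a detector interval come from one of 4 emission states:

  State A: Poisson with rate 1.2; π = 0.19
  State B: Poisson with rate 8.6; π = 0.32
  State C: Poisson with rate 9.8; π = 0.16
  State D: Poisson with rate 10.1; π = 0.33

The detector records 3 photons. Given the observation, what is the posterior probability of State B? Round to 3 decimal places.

The responsibility of component k is π_k f_k(x) divided by Σ_j π_j f_j(x).
Poisson probabilities:
  f_A = 0.0867439
  f_B = 0.0195169
  f_C = 0.00869843
  f_D = 0.00705405
Prior × likelihood for each component:
  π_A·f_A = 0.19 × 0.0867439 = 0.0164813
  π_B·f_B = 0.32 × 0.0195169 = 0.00624542
  π_C·f_C = 0.16 × 0.00869843 = 0.00139175
  π_D·f_D = 0.33 × 0.00705405 = 0.00232784
Marginal: 0.0164813 + 0.00624542 + 0.00139175 + 0.00232784 = 0.0264464
So the posterior for State B is 0.00624542 / 0.0264464 ≈ 0.236.

0.236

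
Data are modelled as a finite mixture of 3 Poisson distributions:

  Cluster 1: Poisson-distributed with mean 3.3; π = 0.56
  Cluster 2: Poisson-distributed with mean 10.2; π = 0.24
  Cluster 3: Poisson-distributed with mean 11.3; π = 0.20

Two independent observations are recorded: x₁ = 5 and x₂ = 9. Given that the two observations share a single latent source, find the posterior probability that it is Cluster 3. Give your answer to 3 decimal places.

0.227

Posterior ∝ prior × likelihood, so P(k | x) ∝ π_k f_k(x); normalise over all components.
Since both observations come from the same component, the likelihood for component k is f_k(x₁)·f_k(x₂).
  f_1 = [e^(−3.3)·3.3^5/5! = 0.120286] × [0.00471727] = 0.000567423
  f_2 = [e^(−10.2)·10.2^5/5! = 0.0341992] × [0.122415] = 0.0041865
  f_3 = [e^(−11.3)·11.3^5/5! = 0.0189969] × [0.102427] = 0.0019458
Multiply by the mixture weights:
  π_1·f_1 = 0.56 × 0.000567423 = 0.000317757
  π_2·f_2 = 0.24 × 0.0041865 = 0.00100476
  π_3·f_3 = 0.20 × 0.0019458 = 0.00038916
Normaliser: 0.000317757 + 0.00100476 + 0.00038916 = 0.00171168
P(Cluster 3 | x) ≈ 0.227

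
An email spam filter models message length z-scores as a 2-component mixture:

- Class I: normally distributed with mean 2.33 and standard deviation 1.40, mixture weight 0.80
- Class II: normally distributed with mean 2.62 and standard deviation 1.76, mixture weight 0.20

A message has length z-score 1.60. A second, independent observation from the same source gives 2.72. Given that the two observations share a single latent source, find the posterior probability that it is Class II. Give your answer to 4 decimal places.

0.1372

Posterior ∝ prior × likelihood, so P(k | x) ∝ P(Z=k) f_k(x); normalise over all components.
Since both observations come from the same component, the likelihood for component k is f_k(x₁)·f_k(x₂).
  L_I = [0.248738] × [0.274114] = 0.0681826
  L_II = [0.19163] × [0.226306] = 0.0433671
Unnormalised posteriors:
  P(Z=I)·L_I = 0.80 × 0.0681826 = 0.054546
  P(Z=II)·L_II = 0.20 × 0.0433671 = 0.00867341
Sum: 0.054546 + 0.00867341 = 0.0632195
P(Class II | data) = 0.00867341 / 0.0632195 ≈ 0.1372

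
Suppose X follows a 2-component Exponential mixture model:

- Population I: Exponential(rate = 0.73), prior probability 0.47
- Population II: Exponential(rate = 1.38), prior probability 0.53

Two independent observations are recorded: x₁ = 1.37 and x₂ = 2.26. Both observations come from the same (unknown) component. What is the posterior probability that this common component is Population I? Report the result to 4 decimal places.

0.7243

P(component k | x) = π_k·f_k(x) / marginal(x), where marginal(x) = Σ_j π_j·f_j(x).
Since both observations come from the same component, the likelihood for component k is f_k(x₁)·f_k(x₂).
  L_I = [0.268525] × [0.140224] = 0.0376538
  L_II = [0.208354] × [0.0610101] = 0.0127117
Weight by the priors:
  π_I·L_I = 0.47 × 0.0376538 = 0.0176973
  π_II·L_II = 0.53 × 0.0127117 = 0.0067372
Marginal: 0.0176973 + 0.0067372 = 0.0244345
P(Population I | data) ≈ 0.7243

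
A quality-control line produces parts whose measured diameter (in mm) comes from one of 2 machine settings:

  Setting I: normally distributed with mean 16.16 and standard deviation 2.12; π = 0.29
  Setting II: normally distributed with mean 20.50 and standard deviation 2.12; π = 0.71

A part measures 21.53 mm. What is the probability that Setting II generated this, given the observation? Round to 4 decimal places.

Posterior ∝ prior × likelihood, so P(k | x) ∝ π_k f_k(x); normalise over all components.
Normal densities:
  p_I = 0.00760882
  p_II = 0.167231
Unnormalised posteriors:
  π_I·p_I = 0.29 × 0.00760882 = 0.00220656
  π_II·p_II = 0.71 × 0.167231 = 0.118734
Evidence: 0.00220656 + 0.118734 = 0.120941
P(Setting II | x) ≈ 0.9818

0.9818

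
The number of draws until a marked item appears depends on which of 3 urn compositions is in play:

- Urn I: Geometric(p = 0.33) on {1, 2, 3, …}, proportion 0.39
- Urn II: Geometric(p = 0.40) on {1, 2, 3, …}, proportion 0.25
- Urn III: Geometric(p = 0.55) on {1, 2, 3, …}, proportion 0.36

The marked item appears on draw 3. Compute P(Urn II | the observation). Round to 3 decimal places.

By Bayes' theorem, P(k | x) = w_k f_k(x) / Σ_j w_j f_j(x).
Geometric probabilities:
  f_I = 0.148137
  f_II = 0.144
  f_III = 0.111375
Multiply by the mixture weights:
  w_I·f_I = 0.39 × 0.148137 = 0.0577734
  w_II·f_II = 0.25 × 0.144 = 0.036
  w_III·f_III = 0.36 × 0.111375 = 0.040095
Sum: 0.0577734 + 0.036 + 0.040095 = 0.133868
So the posterior for Urn II is 0.036 / 0.133868 ≈ 0.269.

0.269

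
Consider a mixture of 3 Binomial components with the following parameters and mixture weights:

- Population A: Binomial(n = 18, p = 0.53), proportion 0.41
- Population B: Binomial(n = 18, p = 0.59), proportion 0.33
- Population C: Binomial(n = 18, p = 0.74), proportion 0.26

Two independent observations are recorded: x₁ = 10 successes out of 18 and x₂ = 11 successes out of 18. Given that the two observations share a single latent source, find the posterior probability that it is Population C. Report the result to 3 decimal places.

0.047

Posterior ∝ prior × likelihood, so P(k | x) ∝ π_k f_k(x); normalise over all components.
Since both observations come from the same component, the likelihood for component k is f_k(x₁)·f_k(x₂).
  f_A = [C(18,10)·0.53^10·0.47^8 = 43758·0.00174887·0.00238113 = 0.182221] × [0.149443] = 0.0272316
  f_B = [C(18,10)·0.59^10·0.41^8 = 43758·0.00511117·0.000798493 = 0.178586] × [0.186902] = 0.0333782
  f_C = [C(18,10)·0.74^10·0.26^8 = 43758·0.0492399·2.08827e-05 = 0.0449947] × [0.0931359] = 0.00419062
Prior × likelihood for each component:
  π_A·f_A = 0.41 × 0.0272316 = 0.011165
  π_B·f_B = 0.33 × 0.0333782 = 0.0110148
  π_C·f_C = 0.26 × 0.00419062 = 0.00108956
Normaliser: 0.011165 + 0.0110148 + 0.00108956 = 0.0232693
P(Population C | data) = 0.00108956 / 0.0232693 ≈ 0.047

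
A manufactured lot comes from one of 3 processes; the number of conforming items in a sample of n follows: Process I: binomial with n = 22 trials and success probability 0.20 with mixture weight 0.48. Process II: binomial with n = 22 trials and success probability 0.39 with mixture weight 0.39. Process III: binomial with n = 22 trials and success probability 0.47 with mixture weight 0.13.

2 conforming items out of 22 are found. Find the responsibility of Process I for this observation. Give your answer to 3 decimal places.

Posterior ∝ prior × likelihood, so P(k | x) ∝ w_k f_k(x); normalise over all components.
Evaluate each component's likelihood at the observed value:
  L_I = 0.10653
  L_II = 0.00178788
  L_III = 0.000156072
Weight by the priors:
  w_I·L_I = 0.48 × 0.10653 = 0.0511344
  w_II·L_II = 0.39 × 0.00178788 = 0.000697272
  w_III·L_III = 0.13 × 0.000156072 = 2.02894e-05
Evidence: 0.0511344 + 0.000697272 + 2.02894e-05 = 0.0518519
P(Process I | the observation) = 0.0511344 / 0.0518519 ≈ 0.986

0.986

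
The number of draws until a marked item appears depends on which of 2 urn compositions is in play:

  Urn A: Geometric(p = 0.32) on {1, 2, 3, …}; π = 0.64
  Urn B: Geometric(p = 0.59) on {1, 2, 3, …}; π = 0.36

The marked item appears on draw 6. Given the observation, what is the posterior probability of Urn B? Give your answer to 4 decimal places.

Apply Bayes' rule: the posterior for each component is proportional to its prior times its likelihood at x.
Evaluate each component's likelihood at the observed value:
  L_A = 0.0465259
  L_B = 0.00683552
Prior × likelihood for each component:
  π_A·L_A = 0.64 × 0.0465259 = 0.0297766
  π_B·L_B = 0.36 × 0.00683552 = 0.00246079
Denominator: 0.0297766 + 0.00246079 = 0.0322373
P(Urn B | 6) ≈ 0.0763

0.0763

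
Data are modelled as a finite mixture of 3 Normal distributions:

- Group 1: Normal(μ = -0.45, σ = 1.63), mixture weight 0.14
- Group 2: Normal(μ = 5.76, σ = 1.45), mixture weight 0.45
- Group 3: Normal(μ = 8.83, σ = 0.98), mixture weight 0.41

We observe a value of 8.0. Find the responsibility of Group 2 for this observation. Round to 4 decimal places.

P(component k | x) = P(Z=k)·f_k(x) / marginal(x), where marginal(x) = Σ_j P(Z=j)·f_j(x).
Normal densities:
  L_1 = 3.57296e-07
  L_2 = 0.0834299
  L_3 = 0.284396
Multiply by the mixture weights:
  P(Z=1)·L_1 = 0.14 × 3.57296e-07 = 5.00215e-08
  P(Z=2)·L_2 = 0.45 × 0.0834299 = 0.0375435
  P(Z=3)·L_3 = 0.41 × 0.284396 = 0.116602
Marginal: 5.00215e-08 + 0.0375435 + 0.116602 = 0.154146
Responsibility of Group 2: 0.0375435 / 0.154146 ≈ 0.2436

0.2436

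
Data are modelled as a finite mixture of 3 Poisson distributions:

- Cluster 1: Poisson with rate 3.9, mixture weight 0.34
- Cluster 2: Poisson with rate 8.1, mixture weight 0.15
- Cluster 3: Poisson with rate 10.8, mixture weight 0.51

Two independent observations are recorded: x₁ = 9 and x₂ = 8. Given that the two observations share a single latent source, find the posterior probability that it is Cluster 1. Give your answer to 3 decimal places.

0.013

Posterior ∝ prior × likelihood, so P(k | x) ∝ w_k f_k(x); normalise over all components.
Since both observations come from the same component, the likelihood for component k is f_k(x₁)·f_k(x₂).
  p_1 = [0.0116431] × [0.0268688] = 0.000312837
  p_2 = [0.12555] × [0.1395] = 0.0175142
  p_3 = [0.112375] × [0.093646] = 0.0105235
Weight by the priors:
  w_1·p_1 = 0.34 × 0.000312837 = 0.000106365
  w_2·p_2 = 0.15 × 0.0175142 = 0.00262714
  w_3·p_3 = 0.51 × 0.0105235 = 0.00536698
Normaliser: 0.000106365 + 0.00262714 + 0.00536698 = 0.00810048
P(Cluster 1 | x) ≈ 0.013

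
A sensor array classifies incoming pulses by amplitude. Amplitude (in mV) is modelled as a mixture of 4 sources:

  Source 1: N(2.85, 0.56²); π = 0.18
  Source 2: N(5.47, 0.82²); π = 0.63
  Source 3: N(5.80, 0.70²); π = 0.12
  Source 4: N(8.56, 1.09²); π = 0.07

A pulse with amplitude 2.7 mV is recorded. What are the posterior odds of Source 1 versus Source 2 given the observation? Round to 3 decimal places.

121.309

Only the two components matter; the odds are (w_i f_i(x)) / (w_j f_j(x)).
Component likelihoods at x = 2.7 mV:
  p_1 = 0.687294
  p_2 = 0.00161876
  p_3 = 3.14099e-05
  p_4 = 1.9377e-07
0.123713 / 0.00101982 ≈ 121.309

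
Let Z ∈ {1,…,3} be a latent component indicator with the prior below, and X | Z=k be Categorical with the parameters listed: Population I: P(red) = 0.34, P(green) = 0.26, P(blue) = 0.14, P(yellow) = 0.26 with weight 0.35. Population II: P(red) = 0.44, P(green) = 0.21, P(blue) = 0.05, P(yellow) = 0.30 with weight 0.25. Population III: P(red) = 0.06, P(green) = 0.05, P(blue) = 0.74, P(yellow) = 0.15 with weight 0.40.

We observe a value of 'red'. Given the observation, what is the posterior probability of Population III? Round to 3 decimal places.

Apply Bayes' rule: the posterior for each component is proportional to its prior times its likelihood at x.
Component likelihoods at x = 'red':
  L_I = P(red | comp) = 0.34
  L_II = P(red | comp) = 0.44
  L_III = P(red | comp) = 0.06
Multiply by the mixture weights:
  π_I·L_I = 0.35 × 0.34 = 0.119
  π_II·L_II = 0.25 × 0.44 = 0.11
  π_III·L_III = 0.40 × 0.06 = 0.024
Sum: 0.119 + 0.11 + 0.024 = 0.253
P(Population III | the observation) = 0.024 / 0.253 ≈ 0.095

0.095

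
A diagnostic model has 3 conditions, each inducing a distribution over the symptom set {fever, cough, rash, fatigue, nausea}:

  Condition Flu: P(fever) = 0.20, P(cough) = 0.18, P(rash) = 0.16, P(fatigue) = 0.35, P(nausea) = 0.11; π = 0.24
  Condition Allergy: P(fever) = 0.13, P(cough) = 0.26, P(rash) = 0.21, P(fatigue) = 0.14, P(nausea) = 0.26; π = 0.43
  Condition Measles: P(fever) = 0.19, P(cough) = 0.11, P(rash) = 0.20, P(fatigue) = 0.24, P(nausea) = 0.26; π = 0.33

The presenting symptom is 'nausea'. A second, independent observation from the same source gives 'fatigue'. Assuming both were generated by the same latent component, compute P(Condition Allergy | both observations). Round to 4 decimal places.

The responsibility of component k is π_k f_k(x) divided by Σ_j π_j f_j(x).
Since both observations come from the same component, the likelihood for component k is f_k(x₁)·f_k(x₂).
  f_Flu = [P(nausea | comp) = 0.11] × [0.35] = 0.0385
  f_Allergy = [P(nausea | comp) = 0.26] × [0.14] = 0.0364
  f_Measles = [P(nausea | comp) = 0.26] × [0.24] = 0.0624
Weight by the priors:
  π_Flu·f_Flu = 0.24 × 0.0385 = 0.00924
  π_Allergy·f_Allergy = 0.43 × 0.0364 = 0.015652
  π_Measles·f_Measles = 0.33 × 0.0624 = 0.020592
Evidence: 0.00924 + 0.015652 + 0.020592 = 0.045484
P(Condition Allergy | x₁, x₂) = 0.015652 / 0.045484 ≈ 0.3441

0.3441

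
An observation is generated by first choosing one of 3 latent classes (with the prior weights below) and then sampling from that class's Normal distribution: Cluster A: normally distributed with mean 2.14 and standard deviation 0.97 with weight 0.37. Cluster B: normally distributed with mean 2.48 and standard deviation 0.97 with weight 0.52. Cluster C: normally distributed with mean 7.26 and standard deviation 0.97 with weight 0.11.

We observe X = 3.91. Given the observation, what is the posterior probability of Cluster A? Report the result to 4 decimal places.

Posterior ∝ prior × likelihood, so P(k | x) ∝ P(Z=k) f_k(x); normalise over all components.
Component likelihoods at x = 3.91:
  f_A = 0.0778227
  f_B = 0.13874
  f_C = 0.00105714
Prior × likelihood for each component:
  P(Z=A)·f_A = 0.37 × 0.0778227 = 0.0287944
  P(Z=B)·f_B = 0.52 × 0.13874 = 0.0721449
  P(Z=C)·f_C = 0.11 × 0.00105714 = 0.000116286
Marginal: 0.0287944 + 0.0721449 + 0.000116286 = 0.101056
P(Cluster A | data) ≈ 0.2849

0.2849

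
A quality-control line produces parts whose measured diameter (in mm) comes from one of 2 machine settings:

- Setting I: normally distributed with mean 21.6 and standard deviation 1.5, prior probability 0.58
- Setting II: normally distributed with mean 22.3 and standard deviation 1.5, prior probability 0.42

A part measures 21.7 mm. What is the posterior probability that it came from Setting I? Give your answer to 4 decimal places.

0.5988

Posterior ∝ prior × likelihood, so P(k | x) ∝ w_k f_k(x); normalise over all components.
Normal densities:
  f_I = 0.265371
  f_II = 0.245513
Prior × likelihood for each component:
  w_I·f_I = 0.58 × 0.265371 = 0.153915
  w_II·f_II = 0.42 × 0.245513 = 0.103116
Denominator: 0.153915 + 0.103116 = 0.257031
So the posterior for Setting I is 0.153915 / 0.257031 ≈ 0.5988.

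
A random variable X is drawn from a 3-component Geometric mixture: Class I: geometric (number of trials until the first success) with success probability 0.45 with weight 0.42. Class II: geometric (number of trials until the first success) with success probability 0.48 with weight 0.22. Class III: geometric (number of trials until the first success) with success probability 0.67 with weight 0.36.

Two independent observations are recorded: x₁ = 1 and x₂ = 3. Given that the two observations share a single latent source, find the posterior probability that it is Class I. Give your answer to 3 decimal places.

Posterior ∝ prior × likelihood, so P(k | x) ∝ π_k f_k(x); normalise over all components.
Since both observations come from the same component, the likelihood for component k is f_k(x₁)·f_k(x₂).
  L_I = [0.45·(1−0.45)^0 = 0.45·1 = 0.45] × [0.136125] = 0.0612563
  L_II = [0.48·(1−0.48)^0 = 0.48·1 = 0.48] × [0.129792] = 0.0623002
  L_III = [0.67·(1−0.67)^0 = 0.67·1 = 0.67] × [0.072963] = 0.0488852
Unnormalised posteriors:
  π_I·L_I = 0.42 × 0.0612563 = 0.0257276
  π_II·L_II = 0.22 × 0.0623002 = 0.013706
  π_III·L_III = 0.36 × 0.0488852 = 0.0175987
Sum: 0.0257276 + 0.013706 + 0.0175987 = 0.0570323
Responsibility of Class I: 0.0257276 / 0.0570323 ≈ 0.451

0.451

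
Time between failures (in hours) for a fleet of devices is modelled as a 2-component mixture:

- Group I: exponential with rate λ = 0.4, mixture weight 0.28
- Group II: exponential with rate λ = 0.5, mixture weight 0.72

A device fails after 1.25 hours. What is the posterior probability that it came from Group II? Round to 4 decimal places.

0.7394

P(component k | x) = π_k·f_k(x) / marginal(x), where marginal(x) = Σ_j π_j·f_j(x).
Exponential densities:
  L_I = 0.4·e^(−0.4·1.25) = 0.4·e^(−0.5000) = 0.242612
  L_II = 0.5·e^(−0.5·1.25) = 0.5·e^(−0.6250) = 0.267631
Weight by the priors:
  π_I·L_I = 0.28 × 0.242612 = 0.0679314
  π_II·L_II = 0.72 × 0.267631 = 0.192694
Marginal: 0.0679314 + 0.192694 = 0.260626
P(Group II | the observation) ≈ 0.7394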